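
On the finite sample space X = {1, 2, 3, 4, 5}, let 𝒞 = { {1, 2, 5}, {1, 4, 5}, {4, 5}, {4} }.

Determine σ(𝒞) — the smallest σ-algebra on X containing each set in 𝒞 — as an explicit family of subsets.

Take S₀ = 𝒞 ∪ {∅, X} = { {}, {4}, {4, 5}, {1, 2, 5}, {1, 4, 5}, X }.
Pass 1: +5 →
  {2, 3}  = X∖{1, 4, 5}
  {3, 4}  = X∖{1, 2, 5}
  {1, 2, 3}  = X∖{4, 5}
  {1, 2, 3, 5}  = X∖{4}
  {1, 2, 4, 5}  = {4, 5} ∪ {1, 2, 5}
  (now 11)
Pass 2: +6 →
  {3}  = X∖{1, 2, 4, 5}
  {2, 3, 4}  = {3, 4} ∪ {2, 3}
  {3, 4, 5}  = {3, 4} ∪ {4, 5}
  {1, 2, 3, 4}  = {3, 4} ∪ {1, 2, 3}
  {1, 3, 4, 5}  = {1, 4, 5} ∪ {3, 4}
  {2, 3, 4, 5}  = {4, 5} ∪ {2, 3}
  (now 17)
Pass 3: +5 →
  {1}  = X∖{2, 3, 4, 5}
  {2}  = X∖{1, 3, 4, 5}
  {5}  = X∖{1, 2, 3, 4}
  {1, 2}  = X∖{3, 4, 5}
  {1, 5}  = X∖{2, 3, 4}
  (now 22)
Pass 4: 10 new —
  {1, 3}  = {3} ∪ {1}
  {1, 4}  = {4} ∪ {1}
  {2, 4}  = {2} ∪ {4}
  {2, 5}  = {2} ∪ {5}
  {3, 5}  = {5} ∪ {3}
  {1, 2, 4}  = {1, 2} ∪ {4}
  {1, 3, 4}  = {3, 4} ∪ {1}
  {1, 3, 5}  = {3} ∪ {1, 5}
  {2, 3, 5}  = {5} ∪ {2, 3}
  {2, 4, 5}  = {2} ∪ {4, 5}
  (now 32)
After Pass 5 the family is unchanged; done.

Hence σ(𝒞) has 32 members: { {}, {1}, {2}, {3}, {4}, {5}, {1, 2}, {1, 3}, {1, 4}, {1, 5}, {2, 3}, {2, 4}, {2, 5}, {3, 4}, {3, 5}, {4, 5}, {1, 2, 3}, {1, 2, 4}, {1, 2, 5}, {1, 3, 4}, {1, 3, 5}, {1, 4, 5}, {2, 3, 4}, {2, 3, 5}, {2, 4, 5}, {3, 4, 5}, {1, 2, 3, 4}, {1, 2, 3, 5}, {1, 2, 4, 5}, {1, 3, 4, 5}, {2, 3, 4, 5}, X }.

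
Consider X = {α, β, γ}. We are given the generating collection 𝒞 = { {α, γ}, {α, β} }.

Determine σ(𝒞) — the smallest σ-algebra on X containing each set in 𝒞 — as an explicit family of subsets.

Answer: σ(𝒞) = { ∅, {α}, {β}, {γ}, {α, β}, {α, γ}, {β, γ}, X }

Trace:
Initial family (4 sets): { ∅, {α, β}, {α, γ}, X }.
Pass 1: 2 new —
  {β}  = complement {α, γ}
  {γ}  = complement {α, β}
  — 6 sets.
Pass 2: +1 →
  {β, γ}  = {γ} ∪ {β}
  — 7 sets.
Pass 3. New:
  {α}  = complement {β, γ}
  — 8 sets.
Pass 4: no new sets; the family is a σ-algebra.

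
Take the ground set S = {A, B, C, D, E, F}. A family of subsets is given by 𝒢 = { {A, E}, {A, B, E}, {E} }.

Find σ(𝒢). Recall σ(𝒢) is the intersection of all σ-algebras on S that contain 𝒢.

Begin from { {}, {E}, {A, E}, {A, B, E}, S } (that is, 𝒢 plus ∅ and S).
Pass 1: +3 →
  {C, D, F}  = ᶜ of {A, B, E}
  {B, C, D, F}  = ᶜ of {A, E}
  {A, B, C, D, F}  = ᶜ of {E}
  [8 total]
Pass 2. New:
  {C, D, E, F}  = {C, D, F} ∪ {E}
  {A, C, D, E, F}  = {C, D, F} ∪ {A, E}
  {B, C, D, E, F}  = {B, C, D, F} ∪ {E}
  [11 total]
Pass 3: +3 →
  {A}  = ᶜ of {B, C, D, E, F}
  {B}  = ᶜ of {A, C, D, E, F}
  {A, B}  = ᶜ of {C, D, E, F}
  [14 total]
Pass 4. New:
  {B, E}  = {B} ∪ {E}
  {A, C, D, F}  = {C, D, F} ∪ {A}
  [16 total]
Pass 5: stable.

Therefore σ(𝒢) = { {}, {A}, {B}, {E}, {A, B}, {A, E}, {B, E}, {A, B, E}, {C, D, F}, {A, C, D, F}, {B, C, D, F}, {C, D, E, F}, {A, B, C, D, F}, {A, C, D, E, F}, {B, C, D, E, F}, S } (|σ(𝒢)| = 16).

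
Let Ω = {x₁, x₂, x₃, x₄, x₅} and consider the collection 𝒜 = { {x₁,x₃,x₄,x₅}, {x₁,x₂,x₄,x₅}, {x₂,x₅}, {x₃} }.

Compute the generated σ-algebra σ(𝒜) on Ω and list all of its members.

Initial family (6 sets): { {}, {x₃}, {x₂,x₅}, {x₁,x₂,x₄,x₅}, {x₁,x₃,x₄,x₅}, Ω }.
Round 1 adds 3:
  {x₂}  = ᶜ of {x₁,x₃,x₄,x₅}
  {x₁,x₃,x₄}  = ᶜ of {x₂,x₅}
  {x₂,x₃,x₅}  = {x₃} ∪ {x₂,x₅}
  — 9 sets.
Round 2: +3 →
  {x₁,x₄}  = ᶜ of {x₂,x₃,x₅}
  {x₂,x₃}  = {x₂} ∪ {x₃}
  {x₁,x₂,x₃,x₄}  = {x₂} ∪ {x₁,x₃,x₄}
  — 12 sets.
Round 3. New:
  {x₅}  = ᶜ of {x₁,x₂,x₃,x₄}
  {x₁,x₂,x₄}  = {x₁,x₄} ∪ {x₂}
  {x₁,x₄,x₅}  = ᶜ of {x₂,x₃}
  — 15 sets.
Round 4: 1 new —
  {x₃,x₅}  = ᶜ of {x₁,x₂,x₄}
  — 16 sets.
Round 5 adds nothing — fixpoint reached.

Hence σ(𝒜) has 16 members: { {}, {x₂}, {x₃}, {x₅}, {x₁,x₄}, {x₂,x₃}, {x₂,x₅}, {x₃,x₅}, {x₁,x₂,x₄}, {x₁,x₃,x₄}, {x₁,x₄,x₅}, {x₂,x₃,x₅}, {x₁,x₂,x₃,x₄}, {x₁,x₂,x₄,x₅}, {x₁,x₃,x₄,x₅}, Ω }.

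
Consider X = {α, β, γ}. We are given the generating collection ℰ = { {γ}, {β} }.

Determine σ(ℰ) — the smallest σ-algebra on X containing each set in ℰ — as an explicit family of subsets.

Answer: σ(ℰ) = { {}, {α}, {β}, {γ}, {α, β}, {α, γ}, {β, γ}, X }

Working:
Take S₀ = ℰ ∪ {∅, X} = { {}, {β}, {γ}, X }.
Pass 1: 3 new —
  {α, β}  = complement {γ}
  {α, γ}  = complement {β}
  {β, γ}  = {γ} ∪ {β}
  — 7 sets.
Pass 2: +1 →
  {α}  = complement {β, γ}
  — 8 sets.
Pass 3: no new sets; the family is a σ-algebra.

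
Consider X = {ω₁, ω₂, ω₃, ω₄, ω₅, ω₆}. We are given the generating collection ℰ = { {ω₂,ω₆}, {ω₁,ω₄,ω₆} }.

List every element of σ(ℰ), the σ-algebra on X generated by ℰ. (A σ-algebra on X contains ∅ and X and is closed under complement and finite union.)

σ(ℰ) = { {}, {ω₂}, {ω₆}, {ω₁,ω₄}, {ω₂,ω₆}, {ω₃,ω₅}, {ω₁,ω₂,ω₄}, {ω₁,ω₄,ω₆}, {ω₂,ω₃,ω₅}, {ω₃,ω₅,ω₆}, {ω₁,ω₂,ω₄,ω₆}, {ω₁,ω₃,ω₄,ω₅}, {ω₂,ω₃,ω₅,ω₆}, {ω₁,ω₂,ω₃,ω₄,ω₅}, {ω₁,ω₃,ω₄,ω₅,ω₆}, X }

Check:
Seed the family with ℰ together with ∅ and X: { {}, {ω₂,ω₆}, {ω₁,ω₄,ω₆}, X }.
Round 1: 3 new —
  {ω₂,ω₃,ω₅}  = {ω₁,ω₄,ω₆}ᶜ
  {ω₁,ω₂,ω₄,ω₆}  = {ω₂,ω₆} ∪ {ω₁,ω₄,ω₆}
  {ω₁,ω₃,ω₄,ω₅}  = {ω₂,ω₆}ᶜ
  — 7 sets.
Round 2 adds 4:
  {ω₃,ω₅}  = {ω₁,ω₂,ω₄,ω₆}ᶜ
  {ω₂,ω₃,ω₅,ω₆}  = {ω₂,ω₃,ω₅} ∪ {ω₂,ω₆}
  {ω₁,ω₂,ω₃,ω₄,ω₅}  = {ω₂,ω₃,ω₅} ∪ {ω₁,ω₃,ω₄,ω₅}
  {ω₁,ω₃,ω₄,ω₅,ω₆}  = {ω₁,ω₃,ω₄,ω₅} ∪ {ω₁,ω₄,ω₆}
  — 11 sets.
Round 3: +3 →
  {ω₂}  = {ω₁,ω₃,ω₄,ω₅,ω₆}ᶜ
  {ω₆}  = {ω₁,ω₂,ω₃,ω₄,ω₅}ᶜ
  {ω₁,ω₄}  = {ω₂,ω₃,ω₅,ω₆}ᶜ
  — 14 sets.
Round 4: +2 →
  {ω₁,ω₂,ω₄}  = {ω₁,ω₄} ∪ {ω₂}
  {ω₃,ω₅,ω₆}  = {ω₃,ω₅} ∪ {ω₆}
  — 16 sets.
After Round 5 the family is unchanged; done.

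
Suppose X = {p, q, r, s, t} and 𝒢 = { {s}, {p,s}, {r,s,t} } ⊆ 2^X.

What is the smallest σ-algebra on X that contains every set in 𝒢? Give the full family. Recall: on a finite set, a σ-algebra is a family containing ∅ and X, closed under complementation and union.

σ(𝒢) = { {}, {p}, {q}, {s}, {p,q}, {p,s}, {q,s}, {r,t}, {p,q,s}, {p,r,t}, {q,r,t}, {r,s,t}, {p,q,r,t}, {p,r,s,t}, {q,r,s,t}, X }

Working:
Start: 𝒢 ∪ {∅, X} = { {}, {s}, {p,s}, {r,s,t}, X }.
Round 1. New:
  {p,q}  = {r,s,t}ᶜ
  {q,r,t}  = {p,s}ᶜ
  {p,q,r,t}  = {s}ᶜ
  {p,r,s,t}  = {r,s,t} ∪ {p,s}
  [9 total]
Round 2: 3 new —
  {q}  = {p,r,s,t}ᶜ
  {p,q,s}  = {p,q} ∪ {p,s}
  {q,r,s,t}  = {r,s,t} ∪ {q,r,t}
  [12 total]
Round 3: +3 →
  {p}  = {q,r,s,t}ᶜ
  {q,s}  = {s} ∪ {q}
  {r,t}  = {p,q,s}ᶜ
  [15 total]
Round 4 adds 1:
  {p,r,t}  = {q,s}ᶜ
  [16 total]
Round 5: closed — nothing new.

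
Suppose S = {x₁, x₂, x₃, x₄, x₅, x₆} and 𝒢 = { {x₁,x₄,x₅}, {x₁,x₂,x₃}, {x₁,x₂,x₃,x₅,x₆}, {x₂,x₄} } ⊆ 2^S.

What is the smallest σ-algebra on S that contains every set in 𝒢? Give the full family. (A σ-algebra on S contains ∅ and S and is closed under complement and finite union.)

Begin from { {}, {x₂,x₄}, {x₁,x₂,x₃}, {x₁,x₄,x₅}, {x₁,x₂,x₃,x₅,x₆}, S } (that is, 𝒢 plus ∅ and S).
Iteration 1: 7 new —
  {x₄}  = {x₁,x₂,x₃,x₅,x₆}ᶜ
  {x₂,x₃,x₆}  = {x₁,x₄,x₅}ᶜ
  {x₄,x₅,x₆}  = {x₁,x₂,x₃}ᶜ
  {x₁,x₂,x₃,x₄}  = {x₁,x₂,x₃} ∪ {x₂,x₄}
  {x₁,x₂,x₄,x₅}  = {x₁,x₄,x₅} ∪ {x₂,x₄}
  {x₁,x₃,x₅,x₆}  = {x₂,x₄}ᶜ
  {x₁,x₂,x₃,x₄,x₅}  = {x₁,x₄,x₅} ∪ {x₁,x₂,x₃}
  |family| = 13
Iteration 2 (11 new):
  {x₆}  = {x₁,x₂,x₃,x₄,x₅}ᶜ
  {x₃,x₆}  = {x₁,x₂,x₄,x₅}ᶜ
  {x₅,x₆}  = {x₁,x₂,x₃,x₄}ᶜ
  {x₁,x₂,x₃,x₆}  = {x₁,x₂,x₃} ∪ {x₂,x₃,x₆}
  {x₁,x₄,x₅,x₆}  = {x₁,x₄,x₅} ∪ {x₄,x₅,x₆}
  {x₂,x₃,x₄,x₆}  = {x₂,x₃,x₆} ∪ {x₄}
  {x₂,x₄,x₅,x₆}  = {x₄,x₅,x₆} ∪ {x₂,x₄}
  {x₁,x₂,x₃,x₄,x₆}  = {x₂,x₃,x₆} ∪ {x₁,x₂,x₃,x₄}
  {x₁,x₂,x₄,x₅,x₆}  = {x₁,x₂,x₄,x₅} ∪ {x₄,x₅,x₆}
  {x₁,x₃,x₄,x₅,x₆}  = {x₁,x₄,x₅} ∪ {x₁,x₃,x₅,x₆}
  {x₂,x₃,x₄,x₅,x₆}  = {x₂,x₃,x₆} ∪ {x₄,x₅,x₆}
  |family| = 24
Iteration 3 adds 14:
  {x₁}  = {x₂,x₃,x₄,x₅,x₆}ᶜ
  {x₂}  = {x₁,x₃,x₄,x₅,x₆}ᶜ
  {x₃}  = {x₁,x₂,x₄,x₅,x₆}ᶜ
  {x₅}  = {x₁,x₂,x₃,x₄,x₆}ᶜ
  {x₁,x₃}  = {x₂,x₄,x₅,x₆}ᶜ
  {x₁,x₅}  = {x₂,x₃,x₄,x₆}ᶜ
  {x₂,x₃}  = {x₁,x₄,x₅,x₆}ᶜ
  {x₄,x₅}  = {x₁,x₂,x₃,x₆}ᶜ
  {x₄,x₆}  = {x₆} ∪ {x₄}
  {x₂,x₄,x₆}  = {x₂,x₄} ∪ {x₆}
  {x₃,x₄,x₆}  = {x₃,x₆} ∪ {x₄}
  {x₃,x₅,x₆}  = {x₅,x₆} ∪ {x₃,x₆}
  {x₂,x₃,x₅,x₆}  = {x₅,x₆} ∪ {x₂,x₃,x₆}
  {x₃,x₄,x₅,x₆}  = {x₄,x₅,x₆} ∪ {x₃,x₆}
  |family| = 38
Iteration 4: +24 →
  {x₁,x₂}  = {x₃,x₄,x₅,x₆}ᶜ
  {x₁,x₄}  = {x₂,x₃,x₅,x₆}ᶜ
  {x₁,x₆}  = {x₁} ∪ {x₆}
  {x₂,x₅}  = {x₂} ∪ {x₅}
  {x₂,x₆}  = {x₂} ∪ {x₆}
  {x₃,x₄}  = {x₃} ∪ {x₄}
  {x₃,x₅}  = {x₃} ∪ {x₅}
  {x₁,x₂,x₄}  = {x₃,x₅,x₆}ᶜ
  {x₁,x₂,x₅}  = {x₃,x₄,x₆}ᶜ
  {x₁,x₃,x₄}  = {x₁,x₃} ∪ {x₄}
  {x₁,x₃,x₅}  = {x₂,x₄,x₆}ᶜ
  {x₁,x₃,x₆}  = {x₁,x₃} ∪ {x₃,x₆}
  {x₁,x₄,x₆}  = {x₁} ∪ {x₄,x₆}
  {x₁,x₅,x₆}  = {x₁} ∪ {x₅,x₆}
  {x₂,x₃,x₄}  = {x₃} ∪ {x₂,x₄}
  {x₂,x₃,x₅}  = {x₂,x₃} ∪ {x₅}
  {x₂,x₄,x₅}  = {x₂} ∪ {x₄,x₅}
  {x₂,x₅,x₆}  = {x₂} ∪ {x₅,x₆}
  {x₃,x₄,x₅}  = {x₄,x₅} ∪ {x₃}
  {x₁,x₂,x₃,x₅}  = {x₄,x₆}ᶜ
  {x₁,x₂,x₄,x₆}  = {x₂,x₄,x₆} ∪ {x₁}
  {x₁,x₃,x₄,x₅}  = {x₄,x₅} ∪ {x₁,x₃}
  {x₁,x₃,x₄,x₆}  = {x₁,x₃} ∪ {x₃,x₄,x₆}
  {x₂,x₃,x₄,x₅}  = {x₄,x₅} ∪ {x₂,x₃}
  |family| = 62
Iteration 5 adds 2:
  {x₁,x₂,x₆}  = {x₃,x₄,x₅}ᶜ
  {x₁,x₂,x₅,x₆}  = {x₃,x₄}ᶜ
  |family| = 64
After Iteration 6 the family is unchanged; done.

Therefore σ(𝒢) = { {}, {x₁}, {x₂}, {x₃}, {x₄}, {x₅}, {x₆}, {x₁,x₂}, {x₁,x₃}, {x₁,x₄}, {x₁,x₅}, {x₁,x₆}, {x₂,x₃}, {x₂,x₄}, {x₂,x₅}, {x₂,x₆}, {x₃,x₄}, {x₃,x₅}, {x₃,x₆}, {x₄,x₅}, {x₄,x₆}, {x₅,x₆}, {x₁,x₂,x₃}, {x₁,x₂,x₄}, {x₁,x₂,x₅}, {x₁,x₂,x₆}, {x₁,x₃,x₄}, {x₁,x₃,x₅}, {x₁,x₃,x₆}, {x₁,x₄,x₅}, {x₁,x₄,x₆}, {x₁,x₅,x₆}, {x₂,x₃,x₄}, {x₂,x₃,x₅}, {x₂,x₃,x₆}, {x₂,x₄,x₅}, {x₂,x₄,x₆}, {x₂,x₅,x₆}, {x₃,x₄,x₅}, {x₃,x₄,x₆}, {x₃,x₅,x₆}, {x₄,x₅,x₆}, {x₁,x₂,x₃,x₄}, {x₁,x₂,x₃,x₅}, {x₁,x₂,x₃,x₆}, {x₁,x₂,x₄,x₅}, {x₁,x₂,x₄,x₆}, {x₁,x₂,x₅,x₆}, {x₁,x₃,x₄,x₅}, {x₁,x₃,x₄,x₆}, {x₁,x₃,x₅,x₆}, {x₁,x₄,x₅,x₆}, {x₂,x₃,x₄,x₅}, {x₂,x₃,x₄,x₆}, {x₂,x₃,x₅,x₆}, {x₂,x₄,x₅,x₆}, {x₃,x₄,x₅,x₆}, {x₁,x₂,x₃,x₄,x₅}, {x₁,x₂,x₃,x₄,x₆}, {x₁,x₂,x₃,x₅,x₆}, {x₁,x₂,x₄,x₅,x₆}, {x₁,x₃,x₄,x₅,x₆}, {x₂,x₃,x₄,x₅,x₆}, S } (|σ(𝒢)| = 64).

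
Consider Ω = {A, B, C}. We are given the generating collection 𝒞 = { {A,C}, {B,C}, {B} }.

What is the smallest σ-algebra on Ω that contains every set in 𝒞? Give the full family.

Start: 𝒞 ∪ {∅, Ω} = { {}, {B}, {A,C}, {B,C}, Ω }.
Iteration 1: +1 →
  {A}  = ᶜ of {B,C}
  (now 6)
Iteration 2: +1 →
  {A,B}  = {B} ∪ {A}
  (now 7)
Iteration 3 adds 1:
  {C}  = ᶜ of {A,B}
  (now 8)
Iteration 4: no new sets; the family is a σ-algebra.

Therefore σ(𝒞) = { {}, {A}, {B}, {C}, {A,B}, {A,C}, {B,C}, Ω } (|σ(𝒞)| = 8).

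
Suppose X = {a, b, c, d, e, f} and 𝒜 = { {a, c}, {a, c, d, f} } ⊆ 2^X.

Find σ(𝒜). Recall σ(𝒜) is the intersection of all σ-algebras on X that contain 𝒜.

σ(𝒜) = { {}, {a, c}, {b, e}, {d, f}, {a, b, c, e}, {a, c, d, f}, {b, d, e, f}, X }

Working:
Initial family (4 sets): { {}, {a, c}, {a, c, d, f}, X }.
Round 1: 2 new —
  {b, e}  = {a, c, d, f}ᶜ
  {b, d, e, f}  = {a, c}ᶜ
  |family| = 6
Round 2: 1 new —
  {a, b, c, e}  = {b, e} ∪ {a, c}
  |family| = 7
Round 3 (1 new):
  {d, f}  = {a, b, c, e}ᶜ
  |family| = 8
Round 4 adds nothing — fixpoint reached.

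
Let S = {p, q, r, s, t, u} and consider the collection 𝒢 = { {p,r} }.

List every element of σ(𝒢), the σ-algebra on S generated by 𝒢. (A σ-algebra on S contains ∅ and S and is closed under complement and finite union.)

|σ(𝒢)| = 4.  σ(𝒢) = { {}, {p,r}, {q,s,t,u}, S }

Working:
Take S₀ = 𝒢 ∪ {∅, S} = { {}, {p,r}, S }.
Round 1 adds 1:
  {q,s,t,u}  = {p,r}ᶜ
  — 4 sets.
Round 2: stable.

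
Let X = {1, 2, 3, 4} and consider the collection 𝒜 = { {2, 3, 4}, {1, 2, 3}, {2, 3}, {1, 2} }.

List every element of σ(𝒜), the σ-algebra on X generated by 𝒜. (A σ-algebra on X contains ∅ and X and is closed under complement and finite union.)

Seed the family with 𝒜 together with ∅ and X: { {}, {1, 2}, {2, 3}, {1, 2, 3}, {2, 3, 4}, X }.
Step 1: 4 new —
  {1}  = {2, 3, 4}ᶜ
  {4}  = {1, 2, 3}ᶜ
  {1, 4}  = {2, 3}ᶜ
  {3, 4}  = {1, 2}ᶜ
  (now 10)
Step 2: 2 new —
  {1, 2, 4}  = {1, 2} ∪ {1, 4}
  {1, 3, 4}  = {3, 4} ∪ {1, 4}
  (now 12)
Step 3: 2 new —
  {2}  = {1, 3, 4}ᶜ
  {3}  = {1, 2, 4}ᶜ
  (now 14)
Step 4: +2 →
  {1, 3}  = {3} ∪ {1}
  {2, 4}  = {4} ∪ {2}
  (now 16)
Step 5: no new sets; the family is a σ-algebra.

Therefore σ(𝒜) = { {}, {1}, {2}, {3}, {4}, {1, 2}, {1, 3}, {1, 4}, {2, 3}, {2, 4}, {3, 4}, {1, 2, 3}, {1, 2, 4}, {1, 3, 4}, {2, 3, 4}, X } (|σ(𝒜)| = 16).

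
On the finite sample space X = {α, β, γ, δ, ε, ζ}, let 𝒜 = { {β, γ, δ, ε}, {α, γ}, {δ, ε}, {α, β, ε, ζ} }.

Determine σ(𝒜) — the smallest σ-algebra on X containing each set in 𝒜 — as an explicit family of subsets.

Start: 𝒜 ∪ {∅, X} = { {}, {α, γ}, {δ, ε}, {α, β, ε, ζ}, {β, γ, δ, ε}, X }.
Step 1 (8 new):
  {α, ζ}  = X∖{β, γ, δ, ε}
  {γ, δ}  = X∖{α, β, ε, ζ}
  {α, β, γ, ζ}  = X∖{δ, ε}
  {α, γ, δ, ε}  = {δ, ε} ∪ {α, γ}
  {β, δ, ε, ζ}  = X∖{α, γ}
  {α, β, γ, δ, ε}  = {α, γ} ∪ {β, γ, δ, ε}
  {α, β, γ, ε, ζ}  = {α, γ} ∪ {α, β, ε, ζ}
  {α, β, δ, ε, ζ}  = {δ, ε} ∪ {α, β, ε, ζ}
  — 14 sets.
Step 2 adds 12:
  {γ}  = X∖{α, β, δ, ε, ζ}
  {δ}  = X∖{α, β, γ, ε, ζ}
  {ζ}  = X∖{α, β, γ, δ, ε}
  {β, ζ}  = X∖{α, γ, δ, ε}
  {α, γ, δ}  = {γ, δ} ∪ {α, γ}
  {α, γ, ζ}  = {α, ζ} ∪ {α, γ}
  {γ, δ, ε}  = {γ, δ} ∪ {δ, ε}
  {α, γ, δ, ζ}  = {γ, δ} ∪ {α, ζ}
  {α, δ, ε, ζ}  = {α, ζ} ∪ {δ, ε}
  {α, β, γ, δ, ζ}  = {γ, δ} ∪ {α, β, γ, ζ}
  {α, γ, δ, ε, ζ}  = {α, ζ} ∪ {α, γ, δ, ε}
  {β, γ, δ, ε, ζ}  = {γ, δ} ∪ {β, δ, ε, ζ}
  — 26 sets.
Step 3: 17 new —
  {α}  = X∖{β, γ, δ, ε, ζ}
  {β}  = X∖{α, γ, δ, ε, ζ}
  {ε}  = X∖{α, β, γ, δ, ζ}
  {β, γ}  = X∖{α, δ, ε, ζ}
  {β, ε}  = X∖{α, γ, δ, ζ}
  {γ, ζ}  = {ζ} ∪ {γ}
  {δ, ζ}  = {ζ} ∪ {δ}
  {α, β, ζ}  = X∖{γ, δ, ε}
  {α, δ, ζ}  = {α, ζ} ∪ {δ}
  {β, γ, ζ}  = {β, ζ} ∪ {γ}
  {β, δ, ε}  = X∖{α, γ, ζ}
  {β, δ, ζ}  = {β, ζ} ∪ {δ}
  {β, ε, ζ}  = X∖{α, γ, δ}
  {γ, δ, ζ}  = {γ, δ} ∪ {ζ}
  {δ, ε, ζ}  = {δ, ε} ∪ {ζ}
  {β, γ, δ, ζ}  = {γ, δ} ∪ {β, ζ}
  {γ, δ, ε, ζ}  = {γ, δ, ε} ∪ {ζ}
  — 43 sets.
Step 4 adds 20:
  {α, β}  = X∖{γ, δ, ε, ζ}
  {α, δ}  = {δ} ∪ {α}
  {α, ε}  = X∖{β, γ, δ, ζ}
  {β, δ}  = {β} ∪ {δ}
  {γ, ε}  = {γ} ∪ {ε}
  {ε, ζ}  = {ζ} ∪ {ε}
  {α, β, γ}  = X∖{δ, ε, ζ}
  {α, β, ε}  = X∖{γ, δ, ζ}
  {α, γ, ε}  = X∖{β, δ, ζ}
  {α, δ, ε}  = X∖{β, γ, ζ}
  {α, ε, ζ}  = {α, ζ} ∪ {ε}
  {β, γ, δ}  = {γ, δ} ∪ {β}
  {β, γ, ε}  = X∖{α, δ, ζ}
  {γ, ε, ζ}  = {γ, ζ} ∪ {ε}
  {α, β, γ, δ}  = {β} ∪ {α, γ, δ}
  {α, β, γ, ε}  = X∖{δ, ζ}
  {α, β, δ, ε}  = X∖{γ, ζ}
  {α, β, δ, ζ}  = {β, δ, ζ} ∪ {α, ζ}
  {α, γ, ε, ζ}  = {α, γ, ζ} ∪ {ε}
  {β, γ, ε, ζ}  = {β, γ, ζ} ∪ {β, ε}
  — 63 sets.
Step 5 (1 new):
  {α, β, δ}  = X∖{γ, ε, ζ}
  — 64 sets.
Step 6: already closed under ᶜ and ∪.

Hence σ(𝒜) has 64 members: { {}, {α}, {β}, {γ}, {δ}, {ε}, {ζ}, {α, β}, {α, γ}, {α, δ}, {α, ε}, {α, ζ}, {β, γ}, {β, δ}, {β, ε}, {β, ζ}, {γ, δ}, {γ, ε}, {γ, ζ}, {δ, ε}, {δ, ζ}, {ε, ζ}, {α, β, γ}, {α, β, δ}, {α, β, ε}, {α, β, ζ}, {α, γ, δ}, {α, γ, ε}, {α, γ, ζ}, {α, δ, ε}, {α, δ, ζ}, {α, ε, ζ}, {β, γ, δ}, {β, γ, ε}, {β, γ, ζ}, {β, δ, ε}, {β, δ, ζ}, {β, ε, ζ}, {γ, δ, ε}, {γ, δ, ζ}, {γ, ε, ζ}, {δ, ε, ζ}, {α, β, γ, δ}, {α, β, γ, ε}, {α, β, γ, ζ}, {α, β, δ, ε}, {α, β, δ, ζ}, {α, β, ε, ζ}, {α, γ, δ, ε}, {α, γ, δ, ζ}, {α, γ, ε, ζ}, {α, δ, ε, ζ}, {β, γ, δ, ε}, {β, γ, δ, ζ}, {β, γ, ε, ζ}, {β, δ, ε, ζ}, {γ, δ, ε, ζ}, {α, β, γ, δ, ε}, {α, β, γ, δ, ζ}, {α, β, γ, ε, ζ}, {α, β, δ, ε, ζ}, {α, γ, δ, ε, ζ}, {β, γ, δ, ε, ζ}, X }.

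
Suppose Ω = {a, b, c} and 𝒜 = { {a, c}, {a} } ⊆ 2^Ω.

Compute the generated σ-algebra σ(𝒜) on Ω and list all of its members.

Begin from { {}, {a}, {a, c}, Ω } (that is, 𝒜 plus ∅ and Ω).
Pass 1 (2 new):
  {b}  = {a, c}ᶜ
  {b, c}  = {a}ᶜ
  [6 total]
Pass 2: 1 new —
  {a, b}  = {b} ∪ {a}
  [7 total]
Pass 3 (1 new):
  {c}  = {a, b}ᶜ
  [8 total]
Pass 4: already closed under ᶜ and ∪.

|σ(𝒜)| = 8.  σ(𝒜) = { {}, {a}, {b}, {c}, {a, b}, {a, c}, {b, c}, Ω }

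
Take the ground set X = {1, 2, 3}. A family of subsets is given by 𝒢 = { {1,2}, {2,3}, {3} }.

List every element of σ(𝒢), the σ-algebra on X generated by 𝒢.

Initial family (5 sets): { ∅, {3}, {1,2}, {2,3}, X }.
Step 1 (1 new):
  {1}  = X∖{2,3}
  — 6 sets.
Step 2: 1 new —
  {1,3}  = {3} ∪ {1}
  — 7 sets.
Step 3 (1 new):
  {2}  = X∖{1,3}
  — 8 sets.
Step 4: no new sets; the family is a σ-algebra.

Hence σ(𝒢) has 8 members: { ∅, {1}, {2}, {3}, {1,2}, {1,3}, {2,3}, X }.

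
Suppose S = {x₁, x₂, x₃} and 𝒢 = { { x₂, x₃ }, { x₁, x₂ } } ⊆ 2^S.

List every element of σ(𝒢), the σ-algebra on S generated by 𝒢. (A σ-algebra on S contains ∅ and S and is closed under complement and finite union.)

Take S₀ = 𝒢 ∪ {∅, S} = { ∅, { x₁, x₂ }, { x₂, x₃ }, S }.
Round 1: 2 new —
  { x₁ }  = complement { x₂, x₃ }
  { x₃ }  = complement { x₁, x₂ }
  |family| = 6
Round 2: +1 →
  { x₁, x₃ }  = { x₃ } ∪ { x₁ }
  |family| = 7
Round 3: +1 →
  { x₂ }  = complement { x₁, x₃ }
  |family| = 8
Round 4: no new sets; the family is a σ-algebra.

|σ(𝒢)| = 8.  σ(𝒢) = { ∅, { x₁ }, { x₂ }, { x₃ }, { x₁, x₂ }, { x₁, x₃ }, { x₂, x₃ }, S }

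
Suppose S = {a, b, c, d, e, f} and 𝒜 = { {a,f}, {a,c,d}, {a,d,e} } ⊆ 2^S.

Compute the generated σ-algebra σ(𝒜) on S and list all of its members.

σ(𝒜) (64 sets): { {}, {a}, {b}, {c}, {d}, {e}, {f}, {a,b}, {a,c}, {a,d}, {a,e}, {a,f}, {b,c}, {b,d}, {b,e}, {b,f}, {c,d}, {c,e}, {c,f}, {d,e}, {d,f}, {e,f}, {a,b,c}, {a,b,d}, {a,b,e}, {a,b,f}, {a,c,d}, {a,c,e}, {a,c,f}, {a,d,e}, {a,d,f}, {a,e,f}, {b,c,d}, {b,c,e}, {b,c,f}, {b,d,e}, {b,d,f}, {b,e,f}, {c,d,e}, {c,d,f}, {c,e,f}, {d,e,f}, {a,b,c,d}, {a,b,c,e}, {a,b,c,f}, {a,b,d,e}, {a,b,d,f}, {a,b,e,f}, {a,c,d,e}, {a,c,d,f}, {a,c,e,f}, {a,d,e,f}, {b,c,d,e}, {b,c,d,f}, {b,c,e,f}, {b,d,e,f}, {c,d,e,f}, {a,b,c,d,e}, {a,b,c,d,f}, {a,b,c,e,f}, {a,b,d,e,f}, {a,c,d,e,f}, {b,c,d,e,f}, S }

Check:
Start: 𝒜 ∪ {∅, S} = { {}, {a,f}, {a,c,d}, {a,d,e}, S }.
Iteration 1 adds 6:
  {b,c,f}  = complement {a,d,e}
  {b,e,f}  = complement {a,c,d}
  {a,c,d,e}  = {a,d,e} ∪ {a,c,d}
  {a,c,d,f}  = {a,c,d} ∪ {a,f}
  {a,d,e,f}  = {a,d,e} ∪ {a,f}
  {b,c,d,e}  = complement {a,f}
  (now 11)
Iteration 2: +11 →
  {b,c}  = complement {a,d,e,f}
  {b,e}  = complement {a,c,d,f}
  {b,f}  = complement {a,c,d,e}
  {a,b,c,f}  = {a,f} ∪ {b,c,f}
  {a,b,e,f}  = {a,f} ∪ {b,e,f}
  {b,c,e,f}  = {b,c,f} ∪ {b,e,f}
  {a,b,c,d,e}  = {a,d,e} ∪ {b,c,d,e}
  {a,b,c,d,f}  = {b,c,f} ∪ {a,c,d}
  {a,b,d,e,f}  = {a,d,e} ∪ {b,e,f}
  {a,c,d,e,f}  = {a,d,e} ∪ {a,c,d,f}
  {b,c,d,e,f}  = {b,c,f} ∪ {b,c,d,e}
  (now 22)
Iteration 3 (13 new):
  {a}  = complement {b,c,d,e,f}
  {b}  = complement {a,c,d,e,f}
  {c}  = complement {a,b,d,e,f}
  {e}  = complement {a,b,c,d,f}
  {f}  = complement {a,b,c,d,e}
  {a,d}  = complement {b,c,e,f}
  {c,d}  = complement {a,b,e,f}
  {d,e}  = complement {a,b,c,f}
  {a,b,f}  = {a,f} ∪ {b,f}
  {b,c,e}  = {b,e} ∪ {b,c}
  {a,b,c,d}  = {a,c,d} ∪ {b,c}
  {a,b,d,e}  = {b,e} ∪ {a,d,e}
  {a,b,c,e,f}  = {b,e} ∪ {a,b,c,f}
  (now 35)
Iteration 4 (22 new):
  {d}  = complement {a,b,c,e,f}
  {a,b}  = {b} ∪ {a}
  {a,c}  = {c} ∪ {a}
  {a,e}  = {e} ∪ {a}
  {c,e}  = {e} ∪ {c}
  {c,f}  = complement {a,b,d,e}
  {e,f}  = complement {a,b,c,d}
  {a,b,c}  = {b,c} ∪ {a}
  {a,b,d}  = {b} ∪ {a,d}
  {a,b,e}  = {b,e} ∪ {a}
  {a,c,f}  = {a,f} ∪ {c}
  {a,d,f}  = complement {b,c,e}
  {a,e,f}  = {a,f} ∪ {e}
  {b,c,d}  = {c,d} ∪ {b}
  {b,d,e}  = {b,e} ∪ {d,e}
  {c,d,e}  = complement {a,b,f}
  {c,d,f}  = {c,d} ∪ {f}
  {d,e,f}  = {f} ∪ {d,e}
  {a,b,c,e}  = {b,c,e} ∪ {a}
  {a,b,d,f}  = {b,f} ∪ {a,d}
  {b,c,d,f}  = {c,d} ∪ {b,c,f}
  {b,d,e,f}  = {b,f} ∪ {d,e}
  (now 57)
Iteration 5 adds 7:
  {b,d}  = {b} ∪ {d}
  {d,f}  = complement {a,b,c,e}
  {a,c,e}  = {a,c} ∪ {a,e}
  {b,d,f}  = {b,f} ∪ {d}
  {c,e,f}  = complement {a,b,d}
  {a,c,e,f}  = {e,f} ∪ {a,c,f}
  {c,d,e,f}  = complement {a,b}
  (now 64)
Iteration 6: no new sets; the family is a σ-algebra.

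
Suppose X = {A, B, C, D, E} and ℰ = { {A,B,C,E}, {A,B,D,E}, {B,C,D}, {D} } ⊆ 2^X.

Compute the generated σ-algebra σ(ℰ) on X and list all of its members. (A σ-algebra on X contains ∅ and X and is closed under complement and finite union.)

Initial family (6 sets): { {}, {D}, {B,C,D}, {A,B,C,E}, {A,B,D,E}, X }.
Round 1. New:
  {C}  = X∖{A,B,D,E}
  {A,E}  = X∖{B,C,D}
  [8 total]
Round 2. New:
  {C,D}  = {D} ∪ {C}
  {A,C,E}  = {C} ∪ {A,E}
  {A,D,E}  = {D} ∪ {A,E}
  [11 total]
Round 3. New:
  {B,C}  = X∖{A,D,E}
  {B,D}  = X∖{A,C,E}
  {A,B,E}  = X∖{C,D}
  {A,C,D,E}  = {A,D,E} ∪ {C}
  [15 total]
Round 4. New:
  {B}  = X∖{A,C,D,E}
  [16 total]
Round 5: closed — nothing new.

Hence σ(ℰ) has 16 members: { {}, {B}, {C}, {D}, {A,E}, {B,C}, {B,D}, {C,D}, {A,B,E}, {A,C,E}, {A,D,E}, {B,C,D}, {A,B,C,E}, {A,B,D,E}, {A,C,D,E}, X }.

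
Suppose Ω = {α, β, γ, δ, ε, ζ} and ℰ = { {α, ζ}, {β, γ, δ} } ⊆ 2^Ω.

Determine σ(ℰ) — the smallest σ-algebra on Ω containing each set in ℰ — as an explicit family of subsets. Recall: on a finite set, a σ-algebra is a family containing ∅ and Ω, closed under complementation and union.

Begin from { {}, {α, ζ}, {β, γ, δ}, Ω } (that is, ℰ plus ∅ and Ω).
Step 1: +3 →
  {α, ε, ζ}  = {β, γ, δ}ᶜ
  {β, γ, δ, ε}  = {α, ζ}ᶜ
  {α, β, γ, δ, ζ}  = {β, γ, δ} ∪ {α, ζ}
  (now 7)
Step 2: +1 →
  {ε}  = {α, β, γ, δ, ζ}ᶜ
  (now 8)
After Step 3 the family is unchanged; done.

Therefore σ(ℰ) = { {}, {ε}, {α, ζ}, {α, ε, ζ}, {β, γ, δ}, {β, γ, δ, ε}, {α, β, γ, δ, ζ}, Ω } (|σ(ℰ)| = 8).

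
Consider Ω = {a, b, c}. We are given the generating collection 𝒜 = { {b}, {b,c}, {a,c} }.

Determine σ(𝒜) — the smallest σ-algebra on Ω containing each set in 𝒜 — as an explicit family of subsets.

σ(𝒜) (8 sets): { ∅, {a}, {b}, {c}, {a,b}, {a,c}, {b,c}, Ω }

Working:
Take S₀ = 𝒜 ∪ {∅, Ω} = { ∅, {b}, {a,c}, {b,c}, Ω }.
Pass 1 (1 new):
  {a}  = complement {b,c}
  — 6 sets.
Pass 2. New:
  {a,b}  = {b} ∪ {a}
  — 7 sets.
Pass 3 adds 1:
  {c}  = complement {a,b}
  — 8 sets.
Pass 4: stable.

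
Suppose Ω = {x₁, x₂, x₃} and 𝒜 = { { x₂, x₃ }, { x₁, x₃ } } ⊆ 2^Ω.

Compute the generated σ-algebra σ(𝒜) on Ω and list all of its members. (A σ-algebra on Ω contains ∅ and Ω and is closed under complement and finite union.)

Begin from { ∅, { x₁, x₃ }, { x₂, x₃ }, Ω } (that is, 𝒜 plus ∅ and Ω).
Iteration 1. New:
  { x₁ }  = { x₂, x₃ }ᶜ
  { x₂ }  = { x₁, x₃ }ᶜ
  |family| = 6
Iteration 2: +1 →
  { x₁, x₂ }  = { x₂ } ∪ { x₁ }
  |family| = 7
Iteration 3 (1 new):
  { x₃ }  = { x₁, x₂ }ᶜ
  |family| = 8
Iteration 4: no new sets; the family is a σ-algebra.

σ(𝒜) = { ∅, { x₁ }, { x₂ }, { x₃ }, { x₁, x₂ }, { x₁, x₃ }, { x₂, x₃ }, Ω }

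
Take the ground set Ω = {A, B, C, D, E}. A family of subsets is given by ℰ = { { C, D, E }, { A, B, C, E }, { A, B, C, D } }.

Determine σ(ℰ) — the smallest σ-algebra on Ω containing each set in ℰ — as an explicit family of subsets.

Answer: σ(ℰ) = { {  }, { C }, { D }, { E }, { A, B }, { C, D }, { C, E }, { D, E }, { A, B, C }, { A, B, D }, { A, B, E }, { C, D, E }, { A, B, C, D }, { A, B, C, E }, { A, B, D, E }, Ω }

Derivation:
Seed the family with ℰ together with ∅ and Ω: { {  }, { C, D, E }, { A, B, C, D }, { A, B, C, E }, Ω }.
Pass 1: 3 new —
  { D }  = Ω∖{ A, B, C, E }
  { E }  = Ω∖{ A, B, C, D }
  { A, B }  = Ω∖{ C, D, E }
  (now 8)
Pass 2: +3 →
  { D, E }  = { D } ∪ { E }
  { A, B, D }  = { D } ∪ { A, B }
  { A, B, E }  = { A, B } ∪ { E }
  (now 11)
Pass 3: +4 →
  { C, D }  = Ω∖{ A, B, E }
  { C, E }  = Ω∖{ A, B, D }
  { A, B, C }  = Ω∖{ D, E }
  { A, B, D, E }  = { D, E } ∪ { A, B, E }
  (now 15)
Pass 4: 1 new —
  { C }  = Ω∖{ A, B, D, E }
  (now 16)
Pass 5: no new sets; the family is a σ-algebra.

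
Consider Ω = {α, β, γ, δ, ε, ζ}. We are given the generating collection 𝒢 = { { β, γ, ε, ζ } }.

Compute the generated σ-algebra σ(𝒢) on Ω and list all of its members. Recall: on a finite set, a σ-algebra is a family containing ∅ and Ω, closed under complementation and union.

σ(𝒢) = { ∅, { α, δ }, { β, γ, ε, ζ }, Ω }

Working:
Begin from { ∅, { β, γ, ε, ζ }, Ω } (that is, 𝒢 plus ∅ and Ω).
Pass 1: 1 new —
  { α, δ }  = { β, γ, ε, ζ }ᶜ
  [4 total]
Pass 2: stable.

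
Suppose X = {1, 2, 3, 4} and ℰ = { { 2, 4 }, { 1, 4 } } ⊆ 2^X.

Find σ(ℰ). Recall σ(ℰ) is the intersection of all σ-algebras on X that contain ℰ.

σ(ℰ) (16 sets): { ∅, { 1 }, { 2 }, { 3 }, { 4 }, { 1, 2 }, { 1, 3 }, { 1, 4 }, { 2, 3 }, { 2, 4 }, { 3, 4 }, { 1, 2, 3 }, { 1, 2, 4 }, { 1, 3, 4 }, { 2, 3, 4 }, X }

Derivation:
Initial family (4 sets): { ∅, { 1, 4 }, { 2, 4 }, X }.
Pass 1 (3 new):
  { 1, 3 }  = complement { 2, 4 }
  { 2, 3 }  = complement { 1, 4 }
  { 1, 2, 4 }  = { 2, 4 } ∪ { 1, 4 }
  |family| = 7
Pass 2 (4 new):
  { 3 }  = complement { 1, 2, 4 }
  { 1, 2, 3 }  = { 2, 3 } ∪ { 1, 3 }
  { 1, 3, 4 }  = { 1, 4 } ∪ { 1, 3 }
  { 2, 3, 4 }  = { 2, 3 } ∪ { 2, 4 }
  |family| = 11
Pass 3: +3 →
  { 1 }  = complement { 2, 3, 4 }
  { 2 }  = complement { 1, 3, 4 }
  { 4 }  = complement { 1, 2, 3 }
  |family| = 14
Pass 4: 2 new —
  { 1, 2 }  = { 2 } ∪ { 1 }
  { 3, 4 }  = { 3 } ∪ { 4 }
  |family| = 16
Pass 5: no new sets; the family is a σ-algebra.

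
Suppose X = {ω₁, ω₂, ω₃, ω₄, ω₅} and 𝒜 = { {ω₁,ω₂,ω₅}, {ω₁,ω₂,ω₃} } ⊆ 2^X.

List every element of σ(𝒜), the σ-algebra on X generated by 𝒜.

|σ(𝒜)| = 16.  σ(𝒜) = { {}, {ω₃}, {ω₄}, {ω₅}, {ω₁,ω₂}, {ω₃,ω₄}, {ω₃,ω₅}, {ω₄,ω₅}, {ω₁,ω₂,ω₃}, {ω₁,ω₂,ω₄}, {ω₁,ω₂,ω₅}, {ω₃,ω₄,ω₅}, {ω₁,ω₂,ω₃,ω₄}, {ω₁,ω₂,ω₃,ω₅}, {ω₁,ω₂,ω₄,ω₅}, X }

Working:
Initial family (4 sets): { {}, {ω₁,ω₂,ω₃}, {ω₁,ω₂,ω₅}, X }.
Step 1: 3 new —
  {ω₃,ω₄}  = X∖{ω₁,ω₂,ω₅}
  {ω₄,ω₅}  = X∖{ω₁,ω₂,ω₃}
  {ω₁,ω₂,ω₃,ω₅}  = {ω₁,ω₂,ω₃} ∪ {ω₁,ω₂,ω₅}
  (now 7)
Step 2 (4 new):
  {ω₄}  = X∖{ω₁,ω₂,ω₃,ω₅}
  {ω₃,ω₄,ω₅}  = {ω₄,ω₅} ∪ {ω₃,ω₄}
  {ω₁,ω₂,ω₃,ω₄}  = {ω₃,ω₄} ∪ {ω₁,ω₂,ω₃}
  {ω₁,ω₂,ω₄,ω₅}  = {ω₄,ω₅} ∪ {ω₁,ω₂,ω₅}
  (now 11)
Step 3 (3 new):
  {ω₃}  = X∖{ω₁,ω₂,ω₄,ω₅}
  {ω₅}  = X∖{ω₁,ω₂,ω₃,ω₄}
  {ω₁,ω₂}  = X∖{ω₃,ω₄,ω₅}
  (now 14)
Step 4 (2 new):
  {ω₃,ω₅}  = {ω₃} ∪ {ω₅}
  {ω₁,ω₂,ω₄}  = {ω₁,ω₂} ∪ {ω₄}
  (now 16)
After Step 5 the family is unchanged; done.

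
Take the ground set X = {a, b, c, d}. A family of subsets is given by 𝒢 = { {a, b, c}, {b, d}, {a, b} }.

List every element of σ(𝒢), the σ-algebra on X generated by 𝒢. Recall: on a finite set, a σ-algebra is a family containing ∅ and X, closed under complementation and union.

Seed the family with 𝒢 together with ∅ and X: { {}, {a, b}, {b, d}, {a, b, c}, X }.
Pass 1: +4 →
  {d}  = X∖{a, b, c}
  {a, c}  = X∖{b, d}
  {c, d}  = X∖{a, b}
  {a, b, d}  = {a, b} ∪ {b, d}
  (now 9)
Pass 2 adds 3:
  {c}  = X∖{a, b, d}
  {a, c, d}  = {c, d} ∪ {a, c}
  {b, c, d}  = {c, d} ∪ {b, d}
  (now 12)
Pass 3 (2 new):
  {a}  = X∖{b, c, d}
  {b}  = X∖{a, c, d}
  (now 14)
Pass 4 (2 new):
  {a, d}  = {d} ∪ {a}
  {b, c}  = {c} ∪ {b}
  (now 16)
Pass 5: no new sets; the family is a σ-algebra.

Hence σ(𝒢) has 16 members: { {}, {a}, {b}, {c}, {d}, {a, b}, {a, c}, {a, d}, {b, c}, {b, d}, {c, d}, {a, b, c}, {a, b, d}, {a, c, d}, {b, c, d}, X }.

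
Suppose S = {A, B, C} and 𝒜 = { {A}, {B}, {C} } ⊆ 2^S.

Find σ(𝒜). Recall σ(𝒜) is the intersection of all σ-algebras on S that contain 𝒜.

Begin from { {}, {A}, {B}, {C}, S } (that is, 𝒜 plus ∅ and S).
Round 1 (3 new):
  {A, B}  = S∖{C}
  {A, C}  = S∖{B}
  {B, C}  = S∖{A}
  [8 total]
Round 2 adds nothing — fixpoint reached.

Therefore σ(𝒜) = { {}, {A}, {B}, {C}, {A, B}, {A, C}, {B, C}, S } (|σ(𝒜)| = 8).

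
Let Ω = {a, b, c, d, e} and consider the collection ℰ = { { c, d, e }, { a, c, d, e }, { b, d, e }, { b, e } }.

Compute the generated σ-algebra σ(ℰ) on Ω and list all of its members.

Answer: σ(ℰ) = { ∅, { a }, { b }, { c }, { d }, { e }, { a, b }, { a, c }, { a, d }, { a, e }, { b, c }, { b, d }, { b, e }, { c, d }, { c, e }, { d, e }, { a, b, c }, { a, b, d }, { a, b, e }, { a, c, d }, { a, c, e }, { a, d, e }, { b, c, d }, { b, c, e }, { b, d, e }, { c, d, e }, { a, b, c, d }, { a, b, c, e }, { a, b, d, e }, { a, c, d, e }, { b, c, d, e }, Ω }

Trace:
Seed the family with ℰ together with ∅ and Ω: { ∅, { b, e }, { b, d, e }, { c, d, e }, { a, c, d, e }, Ω }.
Step 1 (5 new):
  { b }  = { a, c, d, e }ᶜ
  { a, b }  = { c, d, e }ᶜ
  { a, c }  = { b, d, e }ᶜ
  { a, c, d }  = { b, e }ᶜ
  { b, c, d, e }  = { b, e } ∪ { c, d, e }
  (now 11)
Step 2: 6 new —
  { a }  = { b, c, d, e }ᶜ
  { a, b, c }  = { a, b } ∪ { a, c }
  { a, b, e }  = { b, e } ∪ { a, b }
  { a, b, c, d }  = { a, b } ∪ { a, c, d }
  { a, b, c, e }  = { b, e } ∪ { a, c }
  { a, b, d, e }  = { a, b } ∪ { b, d, e }
  (now 17)
Step 3 adds 5:
  { c }  = { a, b, d, e }ᶜ
  { d }  = { a, b, c, e }ᶜ
  { e }  = { a, b, c, d }ᶜ
  { c, d }  = { a, b, e }ᶜ
  { d, e }  = { a, b, c }ᶜ
  (now 22)
Step 4: 10 new —
  { a, d }  = { d } ∪ { a }
  { a, e }  = { e } ∪ { a }
  { b, c }  = { b } ∪ { c }
  { b, d }  = { b } ∪ { d }
  { c, e }  = { e } ∪ { c }
  { a, b, d }  = { a, b } ∪ { d }
  { a, c, e }  = { e } ∪ { a, c }
  { a, d, e }  = { d, e } ∪ { a }
  { b, c, d }  = { c, d } ∪ { b }
  { b, c, e }  = { b, e } ∪ { c }
  (now 32)
After Step 5 the family is unchanged; done.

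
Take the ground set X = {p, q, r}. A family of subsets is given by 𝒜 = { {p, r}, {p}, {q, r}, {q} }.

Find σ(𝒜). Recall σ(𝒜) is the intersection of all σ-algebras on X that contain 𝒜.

|σ(𝒜)| = 8.  σ(𝒜) = { ∅, {p}, {q}, {r}, {p, q}, {p, r}, {q, r}, X }

Derivation:
Initial family (6 sets): { ∅, {p}, {q}, {p, r}, {q, r}, X }.
Iteration 1 (1 new):
  {p, q}  = {q} ∪ {p}
  (now 7)
Iteration 2: 1 new —
  {r}  = complement {p, q}
  (now 8)
Iteration 3: closed — nothing new.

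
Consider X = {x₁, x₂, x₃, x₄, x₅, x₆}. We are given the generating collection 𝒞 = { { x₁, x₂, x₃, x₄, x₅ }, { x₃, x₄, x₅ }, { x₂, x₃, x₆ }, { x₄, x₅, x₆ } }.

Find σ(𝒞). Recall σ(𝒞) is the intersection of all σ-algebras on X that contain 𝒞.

Answer: σ(𝒞) = { ∅, { x₁ }, { x₂ }, { x₃ }, { x₆ }, { x₁, x₂ }, { x₁, x₃ }, { x₁, x₆ }, { x₂, x₃ }, { x₂, x₆ }, { x₃, x₆ }, { x₄, x₅ }, { x₁, x₂, x₃ }, { x₁, x₂, x₆ }, { x₁, x₃, x₆ }, { x₁, x₄, x₅ }, { x₂, x₃, x₆ }, { x₂, x₄, x₅ }, { x₃, x₄, x₅ }, { x₄, x₅, x₆ }, { x₁, x₂, x₃, x₆ }, { x₁, x₂, x₄, x₅ }, { x₁, x₃, x₄, x₅ }, { x₁, x₄, x₅, x₆ }, { x₂, x₃, x₄, x₅ }, { x₂, x₄, x₅, x₆ }, { x₃, x₄, x₅, x₆ }, { x₁, x₂, x₃, x₄, x₅ }, { x₁, x₂, x₄, x₅, x₆ }, { x₁, x₃, x₄, x₅, x₆ }, { x₂, x₃, x₄, x₅, x₆ }, X }

Derivation:
Initial family (6 sets): { ∅, { x₂, x₃, x₆ }, { x₃, x₄, x₅ }, { x₄, x₅, x₆ }, { x₁, x₂, x₃, x₄, x₅ }, X }.
Round 1 adds 6:
  { x₆ }  = X∖{ x₁, x₂, x₃, x₄, x₅ }
  { x₁, x₂, x₃ }  = X∖{ x₄, x₅, x₆ }
  { x₁, x₂, x₆ }  = X∖{ x₃, x₄, x₅ }
  { x₁, x₄, x₅ }  = X∖{ x₂, x₃, x₆ }
  { x₃, x₄, x₅, x₆ }  = { x₃, x₄, x₅ } ∪ { x₄, x₅, x₆ }
  { x₂, x₃, x₄, x₅, x₆ }  = { x₃, x₄, x₅ } ∪ { x₂, x₃, x₆ }
Round 2 (7 new):
  { x₁ }  = X∖{ x₂, x₃, x₄, x₅, x₆ }
  { x₁, x₂ }  = X∖{ x₃, x₄, x₅, x₆ }
  { x₁, x₂, x₃, x₆ }  = { x₁, x₂, x₃ } ∪ { x₂, x₃, x₆ }
  { x₁, x₃, x₄, x₅ }  = { x₁, x₄, x₅ } ∪ { x₃, x₄, x₅ }
  { x₁, x₄, x₅, x₆ }  = { x₁, x₄, x₅ } ∪ { x₆ }
  { x₁, x₂, x₄, x₅, x₆ }  = { x₁, x₄, x₅ } ∪ { x₁, x₂, x₆ }
  { x₁, x₃, x₄, x₅, x₆ }  = { x₁, x₄, x₅ } ∪ { x₃, x₄, x₅, x₆ }
Round 3: +7 →
  { x₂ }  = X∖{ x₁, x₃, x₄, x₅, x₆ }
  { x₃ }  = X∖{ x₁, x₂, x₄, x₅, x₆ }
  { x₁, x₆ }  = { x₆ } ∪ { x₁ }
  { x₂, x₃ }  = X∖{ x₁, x₄, x₅, x₆ }
  { x₂, x₆ }  = X∖{ x₁, x₃, x₄, x₅ }
  { x₄, x₅ }  = X∖{ x₁, x₂, x₃, x₆ }
  { x₁, x₂, x₄, x₅ }  = { x₁, x₄, x₅ } ∪ { x₁, x₂ }
Round 4 (6 new):
  { x₁, x₃ }  = { x₃ } ∪ { x₁ }
  { x₃, x₆ }  = X∖{ x₁, x₂, x₄, x₅ }
  { x₁, x₃, x₆ }  = { x₁, x₆ } ∪ { x₃ }
  { x₂, x₄, x₅ }  = { x₂ } ∪ { x₄, x₅ }
  { x₂, x₃, x₄, x₅ }  = X∖{ x₁, x₆ }
  { x₂, x₄, x₅, x₆ }  = { x₂ } ∪ { x₄, x₅, x₆ }
After Round 5 the family is unchanged; done.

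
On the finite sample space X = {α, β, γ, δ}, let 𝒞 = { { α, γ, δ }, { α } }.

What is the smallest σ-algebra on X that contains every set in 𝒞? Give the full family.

σ(𝒞) (8 sets): { {}, { α }, { β }, { α, β }, { γ, δ }, { α, γ, δ }, { β, γ, δ }, X }

Derivation:
Take S₀ = 𝒞 ∪ {∅, X} = { {}, { α }, { α, γ, δ }, X }.
Round 1: 2 new —
  { β }  = { α, γ, δ }ᶜ
  { β, γ, δ }  = { α }ᶜ
  (now 6)
Round 2 (1 new):
  { α, β }  = { β } ∪ { α }
  (now 7)
Round 3: +1 →
  { γ, δ }  = { α, β }ᶜ
  (now 8)
Round 4 adds nothing — fixpoint reached.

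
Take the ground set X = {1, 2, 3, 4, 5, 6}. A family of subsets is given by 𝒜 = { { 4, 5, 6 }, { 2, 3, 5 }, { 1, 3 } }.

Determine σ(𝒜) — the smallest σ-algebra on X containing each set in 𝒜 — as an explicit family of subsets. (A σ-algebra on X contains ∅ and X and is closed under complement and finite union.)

Seed the family with 𝒜 together with ∅ and X: { {  }, { 1, 3 }, { 2, 3, 5 }, { 4, 5, 6 }, X }.
Iteration 1. New:
  { 1, 2, 3 }  = { 4, 5, 6 }ᶜ
  { 1, 4, 6 }  = { 2, 3, 5 }ᶜ
  { 1, 2, 3, 5 }  = { 2, 3, 5 } ∪ { 1, 3 }
  { 2, 4, 5, 6 }  = { 1, 3 }ᶜ
  { 1, 3, 4, 5, 6 }  = { 1, 3 } ∪ { 4, 5, 6 }
  { 2, 3, 4, 5, 6 }  = { 2, 3, 5 } ∪ { 4, 5, 6 }
  (now 11)
Iteration 2: 7 new —
  { 1 }  = { 2, 3, 4, 5, 6 }ᶜ
  { 2 }  = { 1, 3, 4, 5, 6 }ᶜ
  { 4, 6 }  = { 1, 2, 3, 5 }ᶜ
  { 1, 3, 4, 6 }  = { 1, 4, 6 } ∪ { 1, 3 }
  { 1, 4, 5, 6 }  = { 1, 4, 6 } ∪ { 4, 5, 6 }
  { 1, 2, 3, 4, 6 }  = { 1, 2, 3 } ∪ { 1, 4, 6 }
  { 1, 2, 4, 5, 6 }  = { 1, 4, 6 } ∪ { 2, 4, 5, 6 }
  (now 18)
Iteration 3: 7 new —
  { 3 }  = { 1, 2, 4, 5, 6 }ᶜ
  { 5 }  = { 1, 2, 3, 4, 6 }ᶜ
  { 1, 2 }  = { 2 } ∪ { 1 }
  { 2, 3 }  = { 1, 4, 5, 6 }ᶜ
  { 2, 5 }  = { 1, 3, 4, 6 }ᶜ
  { 2, 4, 6 }  = { 2 } ∪ { 4, 6 }
  { 1, 2, 4, 6 }  = { 2 } ∪ { 1, 4, 6 }
  (now 25)
Iteration 4 (7 new):
  { 1, 5 }  = { 5 } ∪ { 1 }
  { 3, 5 }  = { 1, 2, 4, 6 }ᶜ
  { 1, 2, 5 }  = { 2, 5 } ∪ { 1, 2 }
  { 1, 3, 5 }  = { 2, 4, 6 }ᶜ
  { 3, 4, 6 }  = { 3 } ∪ { 4, 6 }
  { 2, 3, 4, 6 }  = { 2, 4, 6 } ∪ { 3 }
  { 3, 4, 5, 6 }  = { 1, 2 }ᶜ
  (now 32)
Iteration 5: already closed under ᶜ and ∪.

|σ(𝒜)| = 32.  σ(𝒜) = { {  }, { 1 }, { 2 }, { 3 }, { 5 }, { 1, 2 }, { 1, 3 }, { 1, 5 }, { 2, 3 }, { 2, 5 }, { 3, 5 }, { 4, 6 }, { 1, 2, 3 }, { 1, 2, 5 }, { 1, 3, 5 }, { 1, 4, 6 }, { 2, 3, 5 }, { 2, 4, 6 }, { 3, 4, 6 }, { 4, 5, 6 }, { 1, 2, 3, 5 }, { 1, 2, 4, 6 }, { 1, 3, 4, 6 }, { 1, 4, 5, 6 }, { 2, 3, 4, 6 }, { 2, 4, 5, 6 }, { 3, 4, 5, 6 }, { 1, 2, 3, 4, 6 }, { 1, 2, 4, 5, 6 }, { 1, 3, 4, 5, 6 }, { 2, 3, 4, 5, 6 }, X }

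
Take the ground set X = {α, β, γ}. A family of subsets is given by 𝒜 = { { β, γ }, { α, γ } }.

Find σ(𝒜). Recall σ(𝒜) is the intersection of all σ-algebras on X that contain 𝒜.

σ(𝒜) (8 sets): { {}, { α }, { β }, { γ }, { α, β }, { α, γ }, { β, γ }, X }

Check:
Seed the family with 𝒜 together with ∅ and X: { {}, { α, γ }, { β, γ }, X }.
Pass 1 adds 2:
  { α }  = ᶜ of { β, γ }
  { β }  = ᶜ of { α, γ }
  |family| = 6
Pass 2 (1 new):
  { α, β }  = { β } ∪ { α }
  |family| = 7
Pass 3. New:
  { γ }  = ᶜ of { α, β }
  |family| = 8
Pass 4: already closed under ᶜ and ∪.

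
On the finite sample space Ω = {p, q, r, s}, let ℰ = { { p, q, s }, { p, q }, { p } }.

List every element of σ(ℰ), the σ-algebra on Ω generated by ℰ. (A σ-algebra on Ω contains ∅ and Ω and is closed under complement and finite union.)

Initial family (5 sets): { ∅, { p }, { p, q }, { p, q, s }, Ω }.
Step 1 adds 3:
  { r }  = { p, q, s }ᶜ
  { r, s }  = { p, q }ᶜ
  { q, r, s }  = { p }ᶜ
  — 8 sets.
Step 2 adds 3:
  { p, r }  = { r } ∪ { p }
  { p, q, r }  = { r } ∪ { p, q }
  { p, r, s }  = { r, s } ∪ { p }
  — 11 sets.
Step 3. New:
  { q }  = { p, r, s }ᶜ
  { s }  = { p, q, r }ᶜ
  { q, s }  = { p, r }ᶜ
  — 14 sets.
Step 4 (2 new):
  { p, s }  = { s } ∪ { p }
  { q, r }  = { r } ∪ { q }
  — 16 sets.
Step 5: already closed under ᶜ and ∪.

σ(ℰ) = { ∅, { p }, { q }, { r }, { s }, { p, q }, { p, r }, { p, s }, { q, r }, { q, s }, { r, s }, { p, q, r }, { p, q, s }, { p, r, s }, { q, r, s }, Ω }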